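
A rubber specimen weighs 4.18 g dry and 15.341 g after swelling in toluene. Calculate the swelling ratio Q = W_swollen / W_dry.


Q = W_swollen / W_dry
Q = 15.341 / 4.18
Q = 3.67

Q = 3.67


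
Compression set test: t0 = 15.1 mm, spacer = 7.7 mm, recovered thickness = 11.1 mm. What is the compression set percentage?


CS = (t0 - recovered) / (t0 - ts) * 100
= (15.1 - 11.1) / (15.1 - 7.7) * 100
= 4.0 / 7.4 * 100
= 54.1%

54.1%


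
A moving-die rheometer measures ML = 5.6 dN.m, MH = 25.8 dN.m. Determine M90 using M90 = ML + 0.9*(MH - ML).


M90 = ML + 0.9 * (MH - ML)
M90 = 5.6 + 0.9 * (25.8 - 5.6)
M90 = 5.6 + 0.9 * 20.2
M90 = 23.78 dN.m

23.78 dN.m


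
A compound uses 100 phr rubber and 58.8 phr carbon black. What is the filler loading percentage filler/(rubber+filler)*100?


Filler % = filler / (rubber + filler) * 100
= 58.8 / (100 + 58.8) * 100
= 58.8 / 158.8 * 100
= 37.03%

37.03%


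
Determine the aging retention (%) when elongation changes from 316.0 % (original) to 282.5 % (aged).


Retention = aged / original * 100
= 282.5 / 316.0 * 100
= 89.4%

89.4%


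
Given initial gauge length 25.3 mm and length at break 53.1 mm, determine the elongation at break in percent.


Elongation = (Lf - L0) / L0 * 100
= (53.1 - 25.3) / 25.3 * 100
= 27.8 / 25.3 * 100
= 109.9%

109.9%


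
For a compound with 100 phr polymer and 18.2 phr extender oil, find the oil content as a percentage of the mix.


Oil % = oil / (100 + oil) * 100
= 18.2 / (100 + 18.2) * 100
= 18.2 / 118.2 * 100
= 15.4%

15.4%


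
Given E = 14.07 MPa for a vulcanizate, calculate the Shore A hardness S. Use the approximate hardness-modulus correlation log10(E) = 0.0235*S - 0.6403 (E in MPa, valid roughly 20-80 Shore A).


log10(E) = 0.0235*S - 0.6403  =>  S = (log10(E) + 0.6403) / 0.0235
log10(14.07) = 1.148294
S = (1.148294 + 0.6403) / 0.0235 = 1.788594 / 0.0235
S = 76.1

Shore A = 76.1


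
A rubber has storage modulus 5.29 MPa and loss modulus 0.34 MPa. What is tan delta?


tan delta = E'' / E'
= 0.34 / 5.29
= 0.0643

tan delta = 0.0643


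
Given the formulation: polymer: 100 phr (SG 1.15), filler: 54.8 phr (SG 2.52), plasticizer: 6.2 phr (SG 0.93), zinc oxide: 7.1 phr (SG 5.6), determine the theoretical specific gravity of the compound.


Sum of weights = 168.1
Volume contributions:
  polymer: 100/1.15 = 86.9565
  filler: 54.8/2.52 = 21.7460
  plasticizer: 6.2/0.93 = 6.6667
  zinc oxide: 7.1/5.6 = 1.2679
Sum of volumes = 116.6371
SG = 168.1 / 116.6371 = 1.441

SG = 1.441


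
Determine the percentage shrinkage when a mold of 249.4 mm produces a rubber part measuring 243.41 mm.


Shrinkage = (mold - part) / mold * 100
= (249.4 - 243.41) / 249.4 * 100
= 5.99 / 249.4 * 100
= 2.4%

2.4%


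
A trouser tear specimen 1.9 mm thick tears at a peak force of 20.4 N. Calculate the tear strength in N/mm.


Tear strength = force / thickness
= 20.4 / 1.9
= 10.74 N/mm

10.74 N/mm


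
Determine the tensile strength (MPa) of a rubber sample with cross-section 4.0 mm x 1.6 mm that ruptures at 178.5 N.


Area = width * thickness = 4.0 * 1.6 = 6.4 mm^2
TS = force / area = 178.5 / 6.4 = 27.89 MPa

27.89 MPa


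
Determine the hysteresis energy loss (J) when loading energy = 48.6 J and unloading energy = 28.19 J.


Hysteresis loss = loading - unloading
= 48.6 - 28.19
= 20.41 J

20.41 J


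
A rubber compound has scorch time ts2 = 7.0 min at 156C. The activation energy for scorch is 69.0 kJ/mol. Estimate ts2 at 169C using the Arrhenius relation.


Convert temperatures: T1 = 156 + 273.15 = 429.15 K, T2 = 169 + 273.15 = 442.15 K
ts2_new = 7.0 * exp(69000 / 8.314 * (1/442.15 - 1/429.15))
1/T2 - 1/T1 = -6.8512e-05
ts2_new = 3.96 min

3.96 min


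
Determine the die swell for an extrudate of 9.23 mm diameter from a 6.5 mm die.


Die swell ratio = D_extrudate / D_die
= 9.23 / 6.5
= 1.42

Die swell = 1.42


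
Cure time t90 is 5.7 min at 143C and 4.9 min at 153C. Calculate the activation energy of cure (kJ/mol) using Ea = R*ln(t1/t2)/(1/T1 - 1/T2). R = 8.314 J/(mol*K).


T1 = 416.15 K, T2 = 426.15 K
1/T1 - 1/T2 = 5.6388e-05
ln(t1/t2) = ln(5.7/4.9) = 0.1512
Ea = 8.314 * 0.1512 / 5.6388e-05 = 22297.8582 J/mol
Ea = 22.3 kJ/mol

22.3 kJ/mol


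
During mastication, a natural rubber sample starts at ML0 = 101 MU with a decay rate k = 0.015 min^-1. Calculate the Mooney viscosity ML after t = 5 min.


ML = ML0 * exp(-k * t)
ML = 101 * exp(-0.015 * 5)
ML = 101 * 0.9277
ML = 93.7 MU

93.7 MU


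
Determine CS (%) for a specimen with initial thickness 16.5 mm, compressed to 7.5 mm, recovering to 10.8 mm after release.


CS = (t0 - recovered) / (t0 - ts) * 100
= (16.5 - 10.8) / (16.5 - 7.5) * 100
= 5.7 / 9.0 * 100
= 63.3%

63.3%


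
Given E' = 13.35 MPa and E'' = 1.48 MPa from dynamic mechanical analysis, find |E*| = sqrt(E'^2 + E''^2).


|E*| = sqrt(E'^2 + E''^2)
= sqrt(13.35^2 + 1.48^2)
= sqrt(178.2225 + 2.1904)
= 13.432 MPa

13.432 MPa


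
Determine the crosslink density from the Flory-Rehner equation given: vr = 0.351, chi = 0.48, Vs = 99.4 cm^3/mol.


ln(1 - vr) = ln(1 - 0.351) = -0.4323
Numerator = -((-0.4323) + 0.351 + 0.48 * 0.351^2) = 0.0222
Denominator = 99.4 * (0.351^(1/3) - 0.351/2) = 52.6721
nu = 0.0222 / 52.6721 = 4.2121e-04 mol/cm^3

4.2121e-04 mol/cm^3


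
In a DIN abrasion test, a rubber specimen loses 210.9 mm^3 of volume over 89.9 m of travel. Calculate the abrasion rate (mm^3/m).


Rate = volume_loss / distance
= 210.9 / 89.9
= 2.346 mm^3/m

2.346 mm^3/m


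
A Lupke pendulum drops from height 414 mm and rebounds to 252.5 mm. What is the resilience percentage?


Resilience = h_rebound / h_drop * 100
= 252.5 / 414 * 100
= 61.0%

61.0%


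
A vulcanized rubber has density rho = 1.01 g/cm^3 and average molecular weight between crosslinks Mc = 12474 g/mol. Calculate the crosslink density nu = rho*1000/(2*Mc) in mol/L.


nu = rho * 1000 / (2 * Mc)
nu = 1.01 * 1000 / (2 * 12474)
nu = 1010.0 / 24948
nu = 0.0405 mol/L

0.0405 mol/L


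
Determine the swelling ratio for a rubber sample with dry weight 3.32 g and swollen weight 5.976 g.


Q = W_swollen / W_dry
Q = 5.976 / 3.32
Q = 1.8

Q = 1.8


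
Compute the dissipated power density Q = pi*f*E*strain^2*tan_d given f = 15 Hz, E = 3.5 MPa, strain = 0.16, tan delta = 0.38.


Q = pi * f * E * strain^2 * tan_d
= pi * 15 * 3.5 * 0.16^2 * 0.38
= pi * 15 * 3.5 * 0.0256 * 0.38
= 1.6045

Q = 1.6045


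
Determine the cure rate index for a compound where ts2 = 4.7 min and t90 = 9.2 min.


CRI = 100 / (t90 - ts2)
= 100 / (9.2 - 4.7)
= 100 / 4.5
= 22.22 min^-1

22.22 min^-1


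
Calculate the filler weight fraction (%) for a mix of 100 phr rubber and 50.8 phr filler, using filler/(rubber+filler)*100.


Filler % = filler / (rubber + filler) * 100
= 50.8 / (100 + 50.8) * 100
= 50.8 / 150.8 * 100
= 33.69%

33.69%


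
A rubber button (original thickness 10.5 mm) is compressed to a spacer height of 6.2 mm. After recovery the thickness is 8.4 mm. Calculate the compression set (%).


CS = (t0 - recovered) / (t0 - ts) * 100
= (10.5 - 8.4) / (10.5 - 6.2) * 100
= 2.1 / 4.3 * 100
= 48.8%

48.8%


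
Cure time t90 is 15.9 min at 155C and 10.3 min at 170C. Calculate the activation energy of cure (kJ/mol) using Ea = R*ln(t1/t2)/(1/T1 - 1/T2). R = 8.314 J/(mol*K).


T1 = 428.15 K, T2 = 443.15 K
1/T1 - 1/T2 = 7.9058e-05
ln(t1/t2) = ln(15.9/10.3) = 0.4342
Ea = 8.314 * 0.4342 / 7.9058e-05 = 45659.4305 J/mol
Ea = 45.66 kJ/mol

45.66 kJ/mol


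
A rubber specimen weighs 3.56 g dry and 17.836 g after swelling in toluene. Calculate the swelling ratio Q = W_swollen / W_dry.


Q = W_swollen / W_dry
Q = 17.836 / 3.56
Q = 5.01

Q = 5.01


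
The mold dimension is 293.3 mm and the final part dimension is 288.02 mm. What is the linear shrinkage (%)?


Shrinkage = (mold - part) / mold * 100
= (293.3 - 288.02) / 293.3 * 100
= 5.28 / 293.3 * 100
= 1.8%

1.8%


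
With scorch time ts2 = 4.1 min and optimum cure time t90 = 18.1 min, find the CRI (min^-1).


CRI = 100 / (t90 - ts2)
= 100 / (18.1 - 4.1)
= 100 / 14.0
= 7.14 min^-1

7.14 min^-1


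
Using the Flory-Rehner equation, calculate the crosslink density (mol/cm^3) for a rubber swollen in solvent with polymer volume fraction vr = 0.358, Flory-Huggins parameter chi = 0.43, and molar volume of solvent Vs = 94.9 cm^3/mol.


ln(1 - vr) = ln(1 - 0.358) = -0.4432
Numerator = -((-0.4432) + 0.358 + 0.43 * 0.358^2) = 0.0301
Denominator = 94.9 * (0.358^(1/3) - 0.358/2) = 50.3975
nu = 0.0301 / 50.3975 = 5.9639e-04 mol/cm^3

5.9639e-04 mol/cm^3


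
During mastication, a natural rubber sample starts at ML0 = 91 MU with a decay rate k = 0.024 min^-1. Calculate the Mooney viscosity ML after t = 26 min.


ML = ML0 * exp(-k * t)
ML = 91 * exp(-0.024 * 26)
ML = 91 * 0.5358
ML = 48.76 MU

48.76 MU


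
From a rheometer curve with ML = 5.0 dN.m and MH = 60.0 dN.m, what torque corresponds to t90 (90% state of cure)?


M90 = ML + 0.9 * (MH - ML)
M90 = 5.0 + 0.9 * (60.0 - 5.0)
M90 = 5.0 + 0.9 * 55.0
M90 = 54.5 dN.m

54.5 dN.m


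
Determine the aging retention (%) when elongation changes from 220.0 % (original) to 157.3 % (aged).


Retention = aged / original * 100
= 157.3 / 220.0 * 100
= 71.5%

71.5%


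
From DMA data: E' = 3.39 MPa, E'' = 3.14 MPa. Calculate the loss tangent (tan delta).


tan delta = E'' / E'
= 3.14 / 3.39
= 0.9263

tan delta = 0.9263


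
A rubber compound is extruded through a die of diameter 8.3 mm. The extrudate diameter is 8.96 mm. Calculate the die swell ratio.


Die swell ratio = D_extrudate / D_die
= 8.96 / 8.3
= 1.08

Die swell = 1.08


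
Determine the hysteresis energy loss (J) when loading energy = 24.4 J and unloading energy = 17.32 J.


Hysteresis loss = loading - unloading
= 24.4 - 17.32
= 7.08 J

7.08 J


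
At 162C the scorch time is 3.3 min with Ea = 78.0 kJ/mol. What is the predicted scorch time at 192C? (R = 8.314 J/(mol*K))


Convert temperatures: T1 = 162 + 273.15 = 435.15 K, T2 = 192 + 273.15 = 465.15 K
ts2_new = 3.3 * exp(78000 / 8.314 * (1/465.15 - 1/435.15))
1/T2 - 1/T1 = -1.4821e-04
ts2_new = 0.82 min

0.82 min


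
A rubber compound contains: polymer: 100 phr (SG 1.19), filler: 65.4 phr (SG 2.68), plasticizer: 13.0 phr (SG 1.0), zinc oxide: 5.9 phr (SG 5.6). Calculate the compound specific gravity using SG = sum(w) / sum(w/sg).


Sum of weights = 184.3
Volume contributions:
  polymer: 100/1.19 = 84.0336
  filler: 65.4/2.68 = 24.4030
  plasticizer: 13.0/1.0 = 13.0000
  zinc oxide: 5.9/5.6 = 1.0536
Sum of volumes = 122.4902
SG = 184.3 / 122.4902 = 1.505

SG = 1.505


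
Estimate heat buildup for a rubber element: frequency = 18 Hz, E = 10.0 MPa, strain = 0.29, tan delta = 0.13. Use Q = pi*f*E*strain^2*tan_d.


Q = pi * f * E * strain^2 * tan_d
= pi * 18 * 10.0 * 0.29^2 * 0.13
= pi * 18 * 10.0 * 0.0841 * 0.13
= 6.1825

Q = 6.1825


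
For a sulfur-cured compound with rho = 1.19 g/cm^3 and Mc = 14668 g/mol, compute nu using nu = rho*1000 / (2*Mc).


nu = rho * 1000 / (2 * Mc)
nu = 1.19 * 1000 / (2 * 14668)
nu = 1190.0 / 29336
nu = 0.0406 mol/L

0.0406 mol/L


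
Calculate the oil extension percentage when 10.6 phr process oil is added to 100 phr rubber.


Oil % = oil / (100 + oil) * 100
= 10.6 / (100 + 10.6) * 100
= 10.6 / 110.6 * 100
= 9.58%

9.58%


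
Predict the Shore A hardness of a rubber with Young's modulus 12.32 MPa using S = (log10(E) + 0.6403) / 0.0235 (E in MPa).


log10(E) = 0.0235*S - 0.6403  =>  S = (log10(E) + 0.6403) / 0.0235
log10(12.32) = 1.090611
S = (1.090611 + 0.6403) / 0.0235 = 1.730911 / 0.0235
S = 73.7

Shore A = 73.7


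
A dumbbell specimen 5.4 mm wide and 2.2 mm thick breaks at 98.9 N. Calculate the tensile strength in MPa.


Area = width * thickness = 5.4 * 2.2 = 11.88 mm^2
TS = force / area = 98.9 / 11.88 = 8.32 MPa

8.32 MPa


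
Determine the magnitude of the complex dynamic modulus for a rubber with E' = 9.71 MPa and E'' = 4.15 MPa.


|E*| = sqrt(E'^2 + E''^2)
= sqrt(9.71^2 + 4.15^2)
= sqrt(94.2841 + 17.2225)
= 10.56 MPa

10.56 MPa


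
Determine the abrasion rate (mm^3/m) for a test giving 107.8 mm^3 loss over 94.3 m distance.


Rate = volume_loss / distance
= 107.8 / 94.3
= 1.143 mm^3/m

1.143 mm^3/m


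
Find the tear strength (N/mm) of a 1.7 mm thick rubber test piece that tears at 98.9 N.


Tear strength = force / thickness
= 98.9 / 1.7
= 58.18 N/mm

58.18 N/mm


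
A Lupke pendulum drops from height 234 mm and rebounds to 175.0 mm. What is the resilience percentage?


Resilience = h_rebound / h_drop * 100
= 175.0 / 234 * 100
= 74.8%

74.8%


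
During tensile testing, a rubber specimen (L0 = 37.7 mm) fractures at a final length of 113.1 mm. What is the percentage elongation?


Elongation = (Lf - L0) / L0 * 100
= (113.1 - 37.7) / 37.7 * 100
= 75.4 / 37.7 * 100
= 200.0%

200.0%


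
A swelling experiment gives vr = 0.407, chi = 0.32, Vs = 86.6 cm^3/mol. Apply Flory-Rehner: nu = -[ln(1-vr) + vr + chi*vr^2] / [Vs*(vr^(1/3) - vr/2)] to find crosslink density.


ln(1 - vr) = ln(1 - 0.407) = -0.5226
Numerator = -((-0.5226) + 0.407 + 0.32 * 0.407^2) = 0.0626
Denominator = 86.6 * (0.407^(1/3) - 0.407/2) = 46.5544
nu = 0.0626 / 46.5544 = 0.0013 mol/cm^3

0.0013 mol/cm^3


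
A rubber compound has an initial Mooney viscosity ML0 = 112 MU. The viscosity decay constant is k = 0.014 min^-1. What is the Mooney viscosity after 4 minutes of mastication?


ML = ML0 * exp(-k * t)
ML = 112 * exp(-0.014 * 4)
ML = 112 * 0.9455
ML = 105.9 MU

105.9 MU


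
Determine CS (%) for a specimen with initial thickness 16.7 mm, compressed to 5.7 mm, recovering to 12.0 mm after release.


CS = (t0 - recovered) / (t0 - ts) * 100
= (16.7 - 12.0) / (16.7 - 5.7) * 100
= 4.7 / 11.0 * 100
= 42.7%

42.7%


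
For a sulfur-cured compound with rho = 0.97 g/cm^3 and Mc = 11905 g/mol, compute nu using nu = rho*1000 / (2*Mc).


nu = rho * 1000 / (2 * Mc)
nu = 0.97 * 1000 / (2 * 11905)
nu = 970.0 / 23810
nu = 0.0407 mol/L

0.0407 mol/L


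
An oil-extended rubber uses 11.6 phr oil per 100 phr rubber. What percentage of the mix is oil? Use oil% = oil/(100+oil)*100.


Oil % = oil / (100 + oil) * 100
= 11.6 / (100 + 11.6) * 100
= 11.6 / 111.6 * 100
= 10.39%

10.39%


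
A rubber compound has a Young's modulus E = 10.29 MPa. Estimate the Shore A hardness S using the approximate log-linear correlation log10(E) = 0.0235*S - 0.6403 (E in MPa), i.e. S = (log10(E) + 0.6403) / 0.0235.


log10(E) = 0.0235*S - 0.6403  =>  S = (log10(E) + 0.6403) / 0.0235
log10(10.29) = 1.012415
S = (1.012415 + 0.6403) / 0.0235 = 1.652715 / 0.0235
S = 70.3

Shore A = 70.3


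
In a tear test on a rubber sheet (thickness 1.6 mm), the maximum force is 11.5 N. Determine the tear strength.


Tear strength = force / thickness
= 11.5 / 1.6
= 7.19 N/mm

7.19 N/mm


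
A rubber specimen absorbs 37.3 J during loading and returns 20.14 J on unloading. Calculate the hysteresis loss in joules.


Hysteresis loss = loading - unloading
= 37.3 - 20.14
= 17.16 J

17.16 J


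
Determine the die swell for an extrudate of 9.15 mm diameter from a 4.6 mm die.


Die swell ratio = D_extrudate / D_die
= 9.15 / 4.6
= 1.989

Die swell = 1.989


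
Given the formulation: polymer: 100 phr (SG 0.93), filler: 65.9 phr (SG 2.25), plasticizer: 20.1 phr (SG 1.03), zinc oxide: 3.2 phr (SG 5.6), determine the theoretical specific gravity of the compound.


Sum of weights = 189.2
Volume contributions:
  polymer: 100/0.93 = 107.5269
  filler: 65.9/2.25 = 29.2889
  plasticizer: 20.1/1.03 = 19.5146
  zinc oxide: 3.2/5.6 = 0.5714
Sum of volumes = 156.9018
SG = 189.2 / 156.9018 = 1.206

SG = 1.206


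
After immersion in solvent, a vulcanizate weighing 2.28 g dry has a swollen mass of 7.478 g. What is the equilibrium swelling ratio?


Q = W_swollen / W_dry
Q = 7.478 / 2.28
Q = 3.28

Q = 3.28


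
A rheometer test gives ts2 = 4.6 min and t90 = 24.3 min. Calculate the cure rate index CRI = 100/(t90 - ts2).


CRI = 100 / (t90 - ts2)
= 100 / (24.3 - 4.6)
= 100 / 19.7
= 5.08 min^-1

5.08 min^-1


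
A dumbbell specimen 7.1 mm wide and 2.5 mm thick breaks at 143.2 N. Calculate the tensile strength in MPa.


Area = width * thickness = 7.1 * 2.5 = 17.75 mm^2
TS = force / area = 143.2 / 17.75 = 8.07 MPa

8.07 MPa


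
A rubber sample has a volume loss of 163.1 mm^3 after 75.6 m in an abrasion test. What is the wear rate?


Rate = volume_loss / distance
= 163.1 / 75.6
= 2.157 mm^3/m

2.157 mm^3/m


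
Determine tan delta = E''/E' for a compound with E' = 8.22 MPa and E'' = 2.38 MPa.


tan delta = E'' / E'
= 2.38 / 8.22
= 0.2895

tan delta = 0.2895


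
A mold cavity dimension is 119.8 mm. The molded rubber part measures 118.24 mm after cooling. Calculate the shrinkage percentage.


Shrinkage = (mold - part) / mold * 100
= (119.8 - 118.24) / 119.8 * 100
= 1.56 / 119.8 * 100
= 1.3%

1.3%


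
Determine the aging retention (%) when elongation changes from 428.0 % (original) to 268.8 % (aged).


Retention = aged / original * 100
= 268.8 / 428.0 * 100
= 62.8%

62.8%


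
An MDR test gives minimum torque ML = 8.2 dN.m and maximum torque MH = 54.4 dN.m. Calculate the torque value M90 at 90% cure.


M90 = ML + 0.9 * (MH - ML)
M90 = 8.2 + 0.9 * (54.4 - 8.2)
M90 = 8.2 + 0.9 * 46.2
M90 = 49.78 dN.m

49.78 dN.m


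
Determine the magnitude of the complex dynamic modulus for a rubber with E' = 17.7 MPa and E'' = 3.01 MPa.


|E*| = sqrt(E'^2 + E''^2)
= sqrt(17.7^2 + 3.01^2)
= sqrt(313.2900 + 9.0601)
= 17.954 MPa

17.954 MPa


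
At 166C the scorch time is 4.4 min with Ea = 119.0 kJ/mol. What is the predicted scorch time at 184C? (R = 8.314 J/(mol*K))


Convert temperatures: T1 = 166 + 273.15 = 439.15 K, T2 = 184 + 273.15 = 457.15 K
ts2_new = 4.4 * exp(119000 / 8.314 * (1/457.15 - 1/439.15))
1/T2 - 1/T1 = -8.9660e-05
ts2_new = 1.22 min

1.22 min


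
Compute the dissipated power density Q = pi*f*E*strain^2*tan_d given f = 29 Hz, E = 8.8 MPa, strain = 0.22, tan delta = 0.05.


Q = pi * f * E * strain^2 * tan_d
= pi * 29 * 8.8 * 0.22^2 * 0.05
= pi * 29 * 8.8 * 0.0484 * 0.05
= 1.9402

Q = 1.9402


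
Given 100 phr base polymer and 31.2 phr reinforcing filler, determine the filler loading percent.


Filler % = filler / (rubber + filler) * 100
= 31.2 / (100 + 31.2) * 100
= 31.2 / 131.2 * 100
= 23.78%

23.78%


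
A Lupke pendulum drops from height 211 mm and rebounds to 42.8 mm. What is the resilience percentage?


Resilience = h_rebound / h_drop * 100
= 42.8 / 211 * 100
= 20.3%

20.3%


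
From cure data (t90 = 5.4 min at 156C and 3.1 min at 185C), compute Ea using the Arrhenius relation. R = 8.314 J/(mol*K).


T1 = 429.15 K, T2 = 458.15 K
1/T1 - 1/T2 = 1.4750e-04
ln(t1/t2) = ln(5.4/3.1) = 0.5550
Ea = 8.314 * 0.5550 / 1.4750e-04 = 31283.7886 J/mol
Ea = 31.28 kJ/mol

31.28 kJ/mol


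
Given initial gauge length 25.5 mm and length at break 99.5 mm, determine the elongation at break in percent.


Elongation = (Lf - L0) / L0 * 100
= (99.5 - 25.5) / 25.5 * 100
= 74.0 / 25.5 * 100
= 290.2%

290.2%


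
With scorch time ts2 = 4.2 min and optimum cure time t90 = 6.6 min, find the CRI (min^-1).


CRI = 100 / (t90 - ts2)
= 100 / (6.6 - 4.2)
= 100 / 2.4
= 41.67 min^-1

41.67 min^-1


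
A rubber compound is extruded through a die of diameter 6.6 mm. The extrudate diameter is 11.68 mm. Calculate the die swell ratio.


Die swell ratio = D_extrudate / D_die
= 11.68 / 6.6
= 1.77

Die swell = 1.77


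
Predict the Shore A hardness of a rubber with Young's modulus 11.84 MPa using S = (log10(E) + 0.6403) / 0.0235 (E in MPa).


log10(E) = 0.0235*S - 0.6403  =>  S = (log10(E) + 0.6403) / 0.0235
log10(11.84) = 1.073352
S = (1.073352 + 0.6403) / 0.0235 = 1.713652 / 0.0235
S = 72.9

Shore A = 72.9


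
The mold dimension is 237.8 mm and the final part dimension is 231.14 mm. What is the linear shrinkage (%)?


Shrinkage = (mold - part) / mold * 100
= (237.8 - 231.14) / 237.8 * 100
= 6.66 / 237.8 * 100
= 2.8%

2.8%


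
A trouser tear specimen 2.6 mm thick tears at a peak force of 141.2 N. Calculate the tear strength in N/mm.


Tear strength = force / thickness
= 141.2 / 2.6
= 54.31 N/mm

54.31 N/mm


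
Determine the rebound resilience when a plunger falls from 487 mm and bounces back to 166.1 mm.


Resilience = h_rebound / h_drop * 100
= 166.1 / 487 * 100
= 34.1%

34.1%


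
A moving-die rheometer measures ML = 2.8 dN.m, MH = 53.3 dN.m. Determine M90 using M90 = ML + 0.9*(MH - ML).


M90 = ML + 0.9 * (MH - ML)
M90 = 2.8 + 0.9 * (53.3 - 2.8)
M90 = 2.8 + 0.9 * 50.5
M90 = 48.25 dN.m

48.25 dN.m


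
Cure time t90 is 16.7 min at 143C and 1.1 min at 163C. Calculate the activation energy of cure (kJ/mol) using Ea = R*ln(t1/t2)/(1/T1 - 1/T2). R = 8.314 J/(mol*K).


T1 = 416.15 K, T2 = 436.15 K
1/T1 - 1/T2 = 1.1019e-04
ln(t1/t2) = ln(16.7/1.1) = 2.7201
Ea = 8.314 * 2.7201 / 1.1019e-04 = 205234.5330 J/mol
Ea = 205.23 kJ/mol

205.23 kJ/mol


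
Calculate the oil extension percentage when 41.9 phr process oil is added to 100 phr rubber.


Oil % = oil / (100 + oil) * 100
= 41.9 / (100 + 41.9) * 100
= 41.9 / 141.9 * 100
= 29.53%

29.53%


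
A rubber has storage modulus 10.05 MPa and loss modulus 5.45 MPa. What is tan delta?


tan delta = E'' / E'
= 5.45 / 10.05
= 0.5423

tan delta = 0.5423


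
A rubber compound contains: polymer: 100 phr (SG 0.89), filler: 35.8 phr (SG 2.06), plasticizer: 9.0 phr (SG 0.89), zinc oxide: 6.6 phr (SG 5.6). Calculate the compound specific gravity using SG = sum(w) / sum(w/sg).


Sum of weights = 151.4
Volume contributions:
  polymer: 100/0.89 = 112.3596
  filler: 35.8/2.06 = 17.3786
  plasticizer: 9.0/0.89 = 10.1124
  zinc oxide: 6.6/5.6 = 1.1786
Sum of volumes = 141.0291
SG = 151.4 / 141.0291 = 1.074

SG = 1.074


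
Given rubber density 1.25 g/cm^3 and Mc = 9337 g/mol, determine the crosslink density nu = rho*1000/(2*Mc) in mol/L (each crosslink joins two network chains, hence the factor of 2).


nu = rho * 1000 / (2 * Mc)
nu = 1.25 * 1000 / (2 * 9337)
nu = 1250.0 / 18674
nu = 0.0669 mol/L

0.0669 mol/L


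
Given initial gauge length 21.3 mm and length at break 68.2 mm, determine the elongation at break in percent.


Elongation = (Lf - L0) / L0 * 100
= (68.2 - 21.3) / 21.3 * 100
= 46.9 / 21.3 * 100
= 220.2%

220.2%


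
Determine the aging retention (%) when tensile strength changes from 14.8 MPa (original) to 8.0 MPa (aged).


Retention = aged / original * 100
= 8.0 / 14.8 * 100
= 54.1%

54.1%


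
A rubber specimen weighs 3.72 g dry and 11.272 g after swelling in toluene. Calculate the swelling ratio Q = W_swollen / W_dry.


Q = W_swollen / W_dry
Q = 11.272 / 3.72
Q = 3.03

Q = 3.03


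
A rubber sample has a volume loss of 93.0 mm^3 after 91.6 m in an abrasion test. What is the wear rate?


Rate = volume_loss / distance
= 93.0 / 91.6
= 1.015 mm^3/m

1.015 mm^3/m


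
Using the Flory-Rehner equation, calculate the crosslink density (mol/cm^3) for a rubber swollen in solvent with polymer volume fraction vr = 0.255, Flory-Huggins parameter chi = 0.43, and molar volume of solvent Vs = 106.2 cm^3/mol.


ln(1 - vr) = ln(1 - 0.255) = -0.2944
Numerator = -((-0.2944) + 0.255 + 0.43 * 0.255^2) = 0.0114
Denominator = 106.2 * (0.255^(1/3) - 0.255/2) = 53.8044
nu = 0.0114 / 53.8044 = 2.1207e-04 mol/cm^3

2.1207e-04 mol/cm^3


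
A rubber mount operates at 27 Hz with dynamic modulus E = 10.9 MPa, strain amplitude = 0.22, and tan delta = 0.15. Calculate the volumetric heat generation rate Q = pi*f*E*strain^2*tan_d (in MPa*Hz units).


Q = pi * f * E * strain^2 * tan_d
= pi * 27 * 10.9 * 0.22^2 * 0.15
= pi * 27 * 10.9 * 0.0484 * 0.15
= 6.7124

Q = 6.7124


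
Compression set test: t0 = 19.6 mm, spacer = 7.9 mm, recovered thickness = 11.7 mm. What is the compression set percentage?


CS = (t0 - recovered) / (t0 - ts) * 100
= (19.6 - 11.7) / (19.6 - 7.9) * 100
= 7.9 / 11.7 * 100
= 67.5%

67.5%


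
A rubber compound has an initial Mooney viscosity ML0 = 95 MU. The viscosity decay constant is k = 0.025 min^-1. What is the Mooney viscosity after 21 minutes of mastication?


ML = ML0 * exp(-k * t)
ML = 95 * exp(-0.025 * 21)
ML = 95 * 0.5916
ML = 56.2 MU

56.2 MU


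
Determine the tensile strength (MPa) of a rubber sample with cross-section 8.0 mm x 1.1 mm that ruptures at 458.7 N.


Area = width * thickness = 8.0 * 1.1 = 8.8 mm^2
TS = force / area = 458.7 / 8.8 = 52.12 MPa

52.12 MPa


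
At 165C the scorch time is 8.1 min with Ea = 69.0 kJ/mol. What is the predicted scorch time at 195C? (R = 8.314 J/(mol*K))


Convert temperatures: T1 = 165 + 273.15 = 438.15 K, T2 = 195 + 273.15 = 468.15 K
ts2_new = 8.1 * exp(69000 / 8.314 * (1/468.15 - 1/438.15))
1/T2 - 1/T1 = -1.4626e-04
ts2_new = 2.41 min

2.41 min


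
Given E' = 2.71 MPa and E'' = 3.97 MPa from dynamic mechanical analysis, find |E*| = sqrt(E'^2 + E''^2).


|E*| = sqrt(E'^2 + E''^2)
= sqrt(2.71^2 + 3.97^2)
= sqrt(7.3441 + 15.7609)
= 4.807 MPa

4.807 MPa


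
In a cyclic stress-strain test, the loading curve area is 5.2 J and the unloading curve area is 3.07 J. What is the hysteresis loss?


Hysteresis loss = loading - unloading
= 5.2 - 3.07
= 2.13 J

2.13 J


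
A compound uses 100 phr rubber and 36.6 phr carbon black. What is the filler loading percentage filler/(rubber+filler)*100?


Filler % = filler / (rubber + filler) * 100
= 36.6 / (100 + 36.6) * 100
= 36.6 / 136.6 * 100
= 26.79%

26.79%


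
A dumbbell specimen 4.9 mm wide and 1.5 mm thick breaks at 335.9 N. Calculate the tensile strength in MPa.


Area = width * thickness = 4.9 * 1.5 = 7.35 mm^2
TS = force / area = 335.9 / 7.35 = 45.7 MPa

45.7 MPa


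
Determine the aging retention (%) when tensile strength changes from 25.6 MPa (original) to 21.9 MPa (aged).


Retention = aged / original * 100
= 21.9 / 25.6 * 100
= 85.5%

85.5%


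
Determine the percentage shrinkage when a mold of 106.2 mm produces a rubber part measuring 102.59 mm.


Shrinkage = (mold - part) / mold * 100
= (106.2 - 102.59) / 106.2 * 100
= 3.61 / 106.2 * 100
= 3.4%

3.4%


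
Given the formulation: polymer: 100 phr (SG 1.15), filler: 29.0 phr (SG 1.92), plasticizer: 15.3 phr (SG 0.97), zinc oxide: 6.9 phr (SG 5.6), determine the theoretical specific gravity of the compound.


Sum of weights = 151.2
Volume contributions:
  polymer: 100/1.15 = 86.9565
  filler: 29.0/1.92 = 15.1042
  plasticizer: 15.3/0.97 = 15.7732
  zinc oxide: 6.9/5.6 = 1.2321
Sum of volumes = 119.0660
SG = 151.2 / 119.0660 = 1.27

SG = 1.27


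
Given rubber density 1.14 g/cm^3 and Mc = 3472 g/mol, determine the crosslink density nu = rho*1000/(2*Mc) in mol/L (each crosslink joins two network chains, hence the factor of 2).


nu = rho * 1000 / (2 * Mc)
nu = 1.14 * 1000 / (2 * 3472)
nu = 1140.0 / 6944
nu = 0.1642 mol/L

0.1642 mol/L


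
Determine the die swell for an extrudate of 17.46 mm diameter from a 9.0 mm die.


Die swell ratio = D_extrudate / D_die
= 17.46 / 9.0
= 1.94

Die swell = 1.94


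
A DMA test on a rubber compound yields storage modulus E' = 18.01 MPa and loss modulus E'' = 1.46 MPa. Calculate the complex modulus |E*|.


|E*| = sqrt(E'^2 + E''^2)
= sqrt(18.01^2 + 1.46^2)
= sqrt(324.3601 + 2.1316)
= 18.069 MPa

18.069 MPa


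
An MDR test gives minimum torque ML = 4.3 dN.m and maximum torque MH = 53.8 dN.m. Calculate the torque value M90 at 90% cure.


M90 = ML + 0.9 * (MH - ML)
M90 = 4.3 + 0.9 * (53.8 - 4.3)
M90 = 4.3 + 0.9 * 49.5
M90 = 48.85 dN.m

48.85 dN.m


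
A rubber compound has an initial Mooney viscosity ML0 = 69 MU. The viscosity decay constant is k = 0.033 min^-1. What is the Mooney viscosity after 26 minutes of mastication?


ML = ML0 * exp(-k * t)
ML = 69 * exp(-0.033 * 26)
ML = 69 * 0.4240
ML = 29.26 MU

29.26 MU


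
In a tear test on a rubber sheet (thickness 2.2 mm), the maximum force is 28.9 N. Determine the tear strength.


Tear strength = force / thickness
= 28.9 / 2.2
= 13.14 N/mm

13.14 N/mm


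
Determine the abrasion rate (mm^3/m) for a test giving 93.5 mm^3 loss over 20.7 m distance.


Rate = volume_loss / distance
= 93.5 / 20.7
= 4.517 mm^3/m

4.517 mm^3/m


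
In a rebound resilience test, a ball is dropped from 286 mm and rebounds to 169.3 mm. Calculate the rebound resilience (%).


Resilience = h_rebound / h_drop * 100
= 169.3 / 286 * 100
= 59.2%

59.2%


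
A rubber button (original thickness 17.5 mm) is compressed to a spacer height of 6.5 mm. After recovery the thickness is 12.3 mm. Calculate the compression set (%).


CS = (t0 - recovered) / (t0 - ts) * 100
= (17.5 - 12.3) / (17.5 - 6.5) * 100
= 5.2 / 11.0 * 100
= 47.3%

47.3%


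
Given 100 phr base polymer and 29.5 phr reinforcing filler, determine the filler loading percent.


Filler % = filler / (rubber + filler) * 100
= 29.5 / (100 + 29.5) * 100
= 29.5 / 129.5 * 100
= 22.78%

22.78%


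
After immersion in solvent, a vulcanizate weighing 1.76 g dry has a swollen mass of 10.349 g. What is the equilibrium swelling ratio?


Q = W_swollen / W_dry
Q = 10.349 / 1.76
Q = 5.88

Q = 5.88


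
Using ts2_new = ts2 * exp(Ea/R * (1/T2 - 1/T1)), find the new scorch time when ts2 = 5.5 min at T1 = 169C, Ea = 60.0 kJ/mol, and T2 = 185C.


Convert temperatures: T1 = 169 + 273.15 = 442.15 K, T2 = 185 + 273.15 = 458.15 K
ts2_new = 5.5 * exp(60000 / 8.314 * (1/458.15 - 1/442.15))
1/T2 - 1/T1 = -7.8985e-05
ts2_new = 3.11 min

3.11 min


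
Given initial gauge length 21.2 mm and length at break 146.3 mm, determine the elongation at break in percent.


Elongation = (Lf - L0) / L0 * 100
= (146.3 - 21.2) / 21.2 * 100
= 125.1 / 21.2 * 100
= 590.1%

590.1%


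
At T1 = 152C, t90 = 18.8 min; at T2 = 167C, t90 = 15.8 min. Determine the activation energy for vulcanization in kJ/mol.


T1 = 425.15 K, T2 = 440.15 K
1/T1 - 1/T2 = 8.0158e-05
ln(t1/t2) = ln(18.8/15.8) = 0.1738
Ea = 8.314 * 0.1738 / 8.0158e-05 = 18031.3680 J/mol
Ea = 18.03 kJ/mol

18.03 kJ/mol


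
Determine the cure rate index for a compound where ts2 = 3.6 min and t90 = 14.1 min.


CRI = 100 / (t90 - ts2)
= 100 / (14.1 - 3.6)
= 100 / 10.5
= 9.52 min^-1

9.52 min^-1


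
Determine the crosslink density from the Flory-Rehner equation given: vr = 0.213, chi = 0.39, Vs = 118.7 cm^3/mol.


ln(1 - vr) = ln(1 - 0.213) = -0.2395
Numerator = -((-0.2395) + 0.213 + 0.39 * 0.213^2) = 0.0088
Denominator = 118.7 * (0.213^(1/3) - 0.213/2) = 58.2472
nu = 0.0088 / 58.2472 = 1.5165e-04 mol/cm^3

1.5165e-04 mol/cm^3


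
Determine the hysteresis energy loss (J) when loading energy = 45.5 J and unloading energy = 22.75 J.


Hysteresis loss = loading - unloading
= 45.5 - 22.75
= 22.75 J

22.75 J


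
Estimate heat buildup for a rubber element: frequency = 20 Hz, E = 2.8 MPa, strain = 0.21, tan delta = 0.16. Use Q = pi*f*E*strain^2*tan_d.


Q = pi * f * E * strain^2 * tan_d
= pi * 20 * 2.8 * 0.21^2 * 0.16
= pi * 20 * 2.8 * 0.0441 * 0.16
= 1.2414

Q = 1.2414


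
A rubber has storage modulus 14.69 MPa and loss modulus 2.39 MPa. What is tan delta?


tan delta = E'' / E'
= 2.39 / 14.69
= 0.1627

tan delta = 0.1627


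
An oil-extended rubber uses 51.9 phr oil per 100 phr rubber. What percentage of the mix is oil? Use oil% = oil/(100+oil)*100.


Oil % = oil / (100 + oil) * 100
= 51.9 / (100 + 51.9) * 100
= 51.9 / 151.9 * 100
= 34.17%

34.17%


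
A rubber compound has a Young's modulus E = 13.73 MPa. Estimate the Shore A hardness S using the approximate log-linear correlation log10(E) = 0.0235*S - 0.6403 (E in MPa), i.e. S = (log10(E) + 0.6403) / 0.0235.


log10(E) = 0.0235*S - 0.6403  =>  S = (log10(E) + 0.6403) / 0.0235
log10(13.73) = 1.137671
S = (1.137671 + 0.6403) / 0.0235 = 1.777971 / 0.0235
S = 75.7

Shore A = 75.7


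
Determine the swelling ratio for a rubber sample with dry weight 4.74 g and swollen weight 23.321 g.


Q = W_swollen / W_dry
Q = 23.321 / 4.74
Q = 4.92

Q = 4.92


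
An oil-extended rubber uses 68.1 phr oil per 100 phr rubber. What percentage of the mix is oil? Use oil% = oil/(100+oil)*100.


Oil % = oil / (100 + oil) * 100
= 68.1 / (100 + 68.1) * 100
= 68.1 / 168.1 * 100
= 40.51%

40.51%


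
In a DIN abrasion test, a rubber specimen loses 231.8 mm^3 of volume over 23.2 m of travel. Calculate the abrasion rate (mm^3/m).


Rate = volume_loss / distance
= 231.8 / 23.2
= 9.991 mm^3/m

9.991 mm^3/m


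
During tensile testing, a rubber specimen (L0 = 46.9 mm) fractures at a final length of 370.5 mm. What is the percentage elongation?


Elongation = (Lf - L0) / L0 * 100
= (370.5 - 46.9) / 46.9 * 100
= 323.6 / 46.9 * 100
= 690.0%

690.0%


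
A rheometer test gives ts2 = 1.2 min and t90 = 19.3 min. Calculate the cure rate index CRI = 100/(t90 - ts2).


CRI = 100 / (t90 - ts2)
= 100 / (19.3 - 1.2)
= 100 / 18.1
= 5.52 min^-1

5.52 min^-1


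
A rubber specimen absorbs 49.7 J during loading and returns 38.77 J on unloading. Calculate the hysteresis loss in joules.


Hysteresis loss = loading - unloading
= 49.7 - 38.77
= 10.93 J

10.93 J


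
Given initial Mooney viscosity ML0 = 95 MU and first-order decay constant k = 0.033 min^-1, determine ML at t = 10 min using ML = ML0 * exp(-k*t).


ML = ML0 * exp(-k * t)
ML = 95 * exp(-0.033 * 10)
ML = 95 * 0.7189
ML = 68.3 MU

68.3 MU


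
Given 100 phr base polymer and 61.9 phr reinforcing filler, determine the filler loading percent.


Filler % = filler / (rubber + filler) * 100
= 61.9 / (100 + 61.9) * 100
= 61.9 / 161.9 * 100
= 38.23%

38.23%


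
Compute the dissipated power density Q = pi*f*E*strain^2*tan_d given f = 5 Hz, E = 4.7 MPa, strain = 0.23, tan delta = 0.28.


Q = pi * f * E * strain^2 * tan_d
= pi * 5 * 4.7 * 0.23^2 * 0.28
= pi * 5 * 4.7 * 0.0529 * 0.28
= 1.0935

Q = 1.0935


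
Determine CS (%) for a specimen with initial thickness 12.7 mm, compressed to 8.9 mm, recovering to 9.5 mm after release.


CS = (t0 - recovered) / (t0 - ts) * 100
= (12.7 - 9.5) / (12.7 - 8.9) * 100
= 3.2 / 3.8 * 100
= 84.2%

84.2%


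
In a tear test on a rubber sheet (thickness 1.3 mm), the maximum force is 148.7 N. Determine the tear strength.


Tear strength = force / thickness
= 148.7 / 1.3
= 114.38 N/mm

114.38 N/mm


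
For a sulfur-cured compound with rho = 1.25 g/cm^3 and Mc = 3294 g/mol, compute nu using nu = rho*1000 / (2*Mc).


nu = rho * 1000 / (2 * Mc)
nu = 1.25 * 1000 / (2 * 3294)
nu = 1250.0 / 6588
nu = 0.1897 mol/L

0.1897 mol/L


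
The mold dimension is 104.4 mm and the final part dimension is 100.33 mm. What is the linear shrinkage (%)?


Shrinkage = (mold - part) / mold * 100
= (104.4 - 100.33) / 104.4 * 100
= 4.07 / 104.4 * 100
= 3.9%

3.9%


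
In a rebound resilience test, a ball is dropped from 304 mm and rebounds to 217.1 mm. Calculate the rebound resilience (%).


Resilience = h_rebound / h_drop * 100
= 217.1 / 304 * 100
= 71.4%

71.4%


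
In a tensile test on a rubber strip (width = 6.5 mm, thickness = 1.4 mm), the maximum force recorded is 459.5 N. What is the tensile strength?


Area = width * thickness = 6.5 * 1.4 = 9.1 mm^2
TS = force / area = 459.5 / 9.1 = 50.49 MPa

50.49 MPa


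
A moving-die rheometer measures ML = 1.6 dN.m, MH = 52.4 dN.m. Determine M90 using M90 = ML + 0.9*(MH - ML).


M90 = ML + 0.9 * (MH - ML)
M90 = 1.6 + 0.9 * (52.4 - 1.6)
M90 = 1.6 + 0.9 * 50.8
M90 = 47.32 dN.m

47.32 dN.m


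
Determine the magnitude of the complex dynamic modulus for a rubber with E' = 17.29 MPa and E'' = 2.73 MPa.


|E*| = sqrt(E'^2 + E''^2)
= sqrt(17.29^2 + 2.73^2)
= sqrt(298.9441 + 7.4529)
= 17.504 MPa

17.504 MPa


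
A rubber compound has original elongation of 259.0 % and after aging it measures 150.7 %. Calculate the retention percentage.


Retention = aged / original * 100
= 150.7 / 259.0 * 100
= 58.2%

58.2%


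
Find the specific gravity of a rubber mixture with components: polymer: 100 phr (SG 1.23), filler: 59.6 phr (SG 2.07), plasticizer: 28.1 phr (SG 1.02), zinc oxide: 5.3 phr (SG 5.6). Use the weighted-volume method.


Sum of weights = 193.0
Volume contributions:
  polymer: 100/1.23 = 81.3008
  filler: 59.6/2.07 = 28.7923
  plasticizer: 28.1/1.02 = 27.5490
  zinc oxide: 5.3/5.6 = 0.9464
Sum of volumes = 138.5885
SG = 193.0 / 138.5885 = 1.393

SG = 1.393


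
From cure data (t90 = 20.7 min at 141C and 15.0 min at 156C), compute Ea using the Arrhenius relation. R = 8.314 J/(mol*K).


T1 = 414.15 K, T2 = 429.15 K
1/T1 - 1/T2 = 8.4397e-05
ln(t1/t2) = ln(20.7/15.0) = 0.3221
Ea = 8.314 * 0.3221 / 8.4397e-05 = 31728.8272 J/mol
Ea = 31.73 kJ/mol

31.73 kJ/mol


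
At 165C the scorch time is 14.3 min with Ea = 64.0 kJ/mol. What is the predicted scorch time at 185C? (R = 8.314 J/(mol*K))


Convert temperatures: T1 = 165 + 273.15 = 438.15 K, T2 = 185 + 273.15 = 458.15 K
ts2_new = 14.3 * exp(64000 / 8.314 * (1/458.15 - 1/438.15))
1/T2 - 1/T1 = -9.9632e-05
ts2_new = 6.64 min

6.64 min


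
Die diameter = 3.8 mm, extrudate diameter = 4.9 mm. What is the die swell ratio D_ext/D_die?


Die swell ratio = D_extrudate / D_die
= 4.9 / 3.8
= 1.289

Die swell = 1.289


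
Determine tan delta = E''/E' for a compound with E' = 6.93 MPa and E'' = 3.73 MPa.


tan delta = E'' / E'
= 3.73 / 6.93
= 0.5382

tan delta = 0.5382


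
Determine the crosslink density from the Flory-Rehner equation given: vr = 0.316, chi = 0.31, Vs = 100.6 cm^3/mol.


ln(1 - vr) = ln(1 - 0.316) = -0.3798
Numerator = -((-0.3798) + 0.316 + 0.31 * 0.316^2) = 0.0328
Denominator = 100.6 * (0.316^(1/3) - 0.316/2) = 52.6267
nu = 0.0328 / 52.6267 = 6.2406e-04 mol/cm^3

6.2406e-04 mol/cm^3


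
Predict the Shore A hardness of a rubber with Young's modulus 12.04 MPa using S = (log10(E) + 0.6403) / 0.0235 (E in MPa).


log10(E) = 0.0235*S - 0.6403  =>  S = (log10(E) + 0.6403) / 0.0235
log10(12.04) = 1.080626
S = (1.080626 + 0.6403) / 0.0235 = 1.720926 / 0.0235
S = 73.2

Shore A = 73.2


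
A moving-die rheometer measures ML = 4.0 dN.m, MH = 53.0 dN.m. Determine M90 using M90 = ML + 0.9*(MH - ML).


M90 = ML + 0.9 * (MH - ML)
M90 = 4.0 + 0.9 * (53.0 - 4.0)
M90 = 4.0 + 0.9 * 49.0
M90 = 48.1 dN.m

48.1 dN.m


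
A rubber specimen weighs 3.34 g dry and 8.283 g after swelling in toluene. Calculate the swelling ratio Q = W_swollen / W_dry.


Q = W_swollen / W_dry
Q = 8.283 / 3.34
Q = 2.48

Q = 2.48


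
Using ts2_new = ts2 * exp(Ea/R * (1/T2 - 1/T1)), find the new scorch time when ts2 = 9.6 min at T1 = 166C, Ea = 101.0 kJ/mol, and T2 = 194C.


Convert temperatures: T1 = 166 + 273.15 = 439.15 K, T2 = 194 + 273.15 = 467.15 K
ts2_new = 9.6 * exp(101000 / 8.314 * (1/467.15 - 1/439.15))
1/T2 - 1/T1 = -1.3649e-04
ts2_new = 1.83 min

1.83 min


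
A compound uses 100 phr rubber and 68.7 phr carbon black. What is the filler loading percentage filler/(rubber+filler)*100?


Filler % = filler / (rubber + filler) * 100
= 68.7 / (100 + 68.7) * 100
= 68.7 / 168.7 * 100
= 40.72%

40.72%


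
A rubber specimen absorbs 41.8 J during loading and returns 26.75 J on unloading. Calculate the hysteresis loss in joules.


Hysteresis loss = loading - unloading
= 41.8 - 26.75
= 15.05 J

15.05 J


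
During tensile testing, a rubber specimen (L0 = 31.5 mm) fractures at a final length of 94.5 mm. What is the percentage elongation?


Elongation = (Lf - L0) / L0 * 100
= (94.5 - 31.5) / 31.5 * 100
= 63.0 / 31.5 * 100
= 200.0%

200.0%


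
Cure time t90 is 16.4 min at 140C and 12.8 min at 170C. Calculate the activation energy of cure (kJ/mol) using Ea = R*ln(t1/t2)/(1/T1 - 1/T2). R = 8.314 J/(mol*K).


T1 = 413.15 K, T2 = 443.15 K
1/T1 - 1/T2 = 1.6386e-04
ln(t1/t2) = ln(16.4/12.8) = 0.2478
Ea = 8.314 * 0.2478 / 1.6386e-04 = 12575.1147 J/mol
Ea = 12.58 kJ/mol

12.58 kJ/mol


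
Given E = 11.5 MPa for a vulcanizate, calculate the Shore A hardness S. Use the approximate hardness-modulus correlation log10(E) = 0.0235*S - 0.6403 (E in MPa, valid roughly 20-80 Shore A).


log10(E) = 0.0235*S - 0.6403  =>  S = (log10(E) + 0.6403) / 0.0235
log10(11.5) = 1.060698
S = (1.060698 + 0.6403) / 0.0235 = 1.700998 / 0.0235
S = 72.4

Shore A = 72.4
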